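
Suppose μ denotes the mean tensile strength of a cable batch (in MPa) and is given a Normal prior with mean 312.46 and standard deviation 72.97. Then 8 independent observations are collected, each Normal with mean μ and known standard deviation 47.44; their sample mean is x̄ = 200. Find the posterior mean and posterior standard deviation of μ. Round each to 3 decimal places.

With known σ, the Normal prior is conjugate. Weight on the data is w = (n/σ²)/(n/σ² + 1/τ₀²) = 0.00355468/(0.00355468+0.00018781) = 0.94982.
Posterior mean = w·x̄ + (1−w)·μ₀ = 0.94982·200 + 0.050182·312.46 = 205.644. Posterior variance = 1/(0.00355468+0.00018781) = 267.202, so SD = 16.346.

Posterior mean ≈ 205.644; posterior SD ≈ 16.346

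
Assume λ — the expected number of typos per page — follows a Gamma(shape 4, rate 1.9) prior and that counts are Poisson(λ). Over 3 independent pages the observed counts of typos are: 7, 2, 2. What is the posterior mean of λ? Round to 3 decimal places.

The Poisson likelihood adds the total count to the shape and the number of exposure periods to the rate. Here ∑xᵢ = 11 and n = 3, so shape 4→15 and rate 1.9→4.9.
Posterior mean = shape/rate = 15/4.9 = 3.061.

Posterior mean ≈ 3.061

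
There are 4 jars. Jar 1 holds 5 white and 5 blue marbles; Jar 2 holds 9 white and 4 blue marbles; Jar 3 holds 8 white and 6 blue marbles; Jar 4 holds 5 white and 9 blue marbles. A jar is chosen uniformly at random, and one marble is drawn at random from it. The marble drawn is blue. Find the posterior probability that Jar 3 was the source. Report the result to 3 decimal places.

P(blue|Jar 1) = 0.5; P(blue|Jar 2) = 0.3077; P(blue|Jar 3) = 0.4286; P(blue|Jar 4) = 0.6429.
Prior × likelihood for each source: 0.25·0.5=0.1250, 0.25·0.3077=0.07692, 0.25·0.4286=0.1071, 0.25·0.6429=0.1607. Summing gives P(blue) = 0.46978.
P(Jar 3 | blue) = 0.1071 / 0.46978 = 0.228.

Posterior probability ≈ 0.228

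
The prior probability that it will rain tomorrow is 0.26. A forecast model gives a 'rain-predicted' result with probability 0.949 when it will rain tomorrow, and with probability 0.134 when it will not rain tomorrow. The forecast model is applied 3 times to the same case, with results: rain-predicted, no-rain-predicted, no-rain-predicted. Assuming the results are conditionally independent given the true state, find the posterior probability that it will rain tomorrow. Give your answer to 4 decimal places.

Let H be the event that it will rain tomorrow; start with P(H) = 0.26. P('rain-predicted'|H) = 0.949, P('rain-predicted'|¬H) = 0.134.
Update on result 1 ('rain-predicted'): P(H) ← 0.949·0.2600 / (0.949·0.2600 + 0.134·0.7400) = 0.24674/0.34590 = 0.7133.
Update on result 2 ('no-rain-predicted'): P(H) ← 0.051·0.7133 / (0.051·0.7133 + 0.866·0.2867) = 0.036380/0.28464 = 0.1278.
Update on result 3 ('no-rain-predicted'): P(H) ← 0.051·0.1278 / (0.051·0.1278 + 0.866·0.8722) = 0.0065183/0.76183 = 0.0086.

Posterior P(H) ≈ 0.0086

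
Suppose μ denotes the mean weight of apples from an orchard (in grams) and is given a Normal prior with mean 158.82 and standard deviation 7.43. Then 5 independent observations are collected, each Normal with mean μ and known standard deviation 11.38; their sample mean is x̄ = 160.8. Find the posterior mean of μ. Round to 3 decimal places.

Posterior mean ≈ 160.168

With known σ, the Normal prior is conjugate. Weight on the data is w = (n/σ²)/(n/σ² + 1/τ₀²) = 0.0386087/(0.0386087+0.0181143) = 0.68065.
Posterior mean = w·x̄ + (1−w)·μ₀ = 0.68065·160.8 + 0.31935·158.82 = 160.168.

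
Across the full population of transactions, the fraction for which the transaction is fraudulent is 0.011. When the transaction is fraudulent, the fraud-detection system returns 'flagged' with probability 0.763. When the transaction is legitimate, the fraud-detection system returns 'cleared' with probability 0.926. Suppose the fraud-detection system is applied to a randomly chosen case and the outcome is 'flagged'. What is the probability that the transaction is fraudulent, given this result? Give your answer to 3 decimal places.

Let H be the event that the transaction is fraudulent. P(H) = 0.011, so P(¬H) = 0.989. With E the 'flagged' result, P(E|H) = 0.763 and P(E|¬H) = 0.074.
P(E) = 0.763·0.011 + 0.074·0.989 = 0.0083930 + 0.073186 = 0.081579.
By Bayes' theorem, P(H|E) = 0.0083930 / 0.081579 = 0.103.

P(H | E) ≈ 0.103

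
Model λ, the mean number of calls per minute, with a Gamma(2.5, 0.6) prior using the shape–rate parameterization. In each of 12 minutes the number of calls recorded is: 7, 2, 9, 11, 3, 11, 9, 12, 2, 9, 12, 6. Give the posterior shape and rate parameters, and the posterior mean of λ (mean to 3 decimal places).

Posterior: Gamma(shape=95.5, rate=12.6); mean ≈ 7.579

The Poisson likelihood adds the total count to the shape and the number of exposure periods to the rate. Here ∑xᵢ = 93 and n = 12, so shape 2.5→95.5 and rate 0.6→12.6.
E[λ | data] = 95.5/12.6 = 7.579.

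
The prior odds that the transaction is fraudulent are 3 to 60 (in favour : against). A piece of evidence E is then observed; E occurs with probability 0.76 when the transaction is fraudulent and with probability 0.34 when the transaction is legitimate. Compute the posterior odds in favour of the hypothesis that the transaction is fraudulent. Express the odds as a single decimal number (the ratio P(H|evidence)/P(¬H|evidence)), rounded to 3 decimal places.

Prior odds = 3/60 = 0.050000. In log-odds, ln(0.050000) = -2.9957.
Add log likelihood ratio: ln(2.2353) = 0.80437.
Posterior log-odds = -2.1914, so posterior odds = exp(-2.1914) = 0.11176.

Posterior odds ≈ 0.112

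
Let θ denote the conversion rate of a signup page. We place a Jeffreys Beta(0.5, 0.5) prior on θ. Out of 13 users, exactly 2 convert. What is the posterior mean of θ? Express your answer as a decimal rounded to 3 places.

Observing 2 successes and 11 failures updates Beta(0.5, 0.5) by adding the success and failure counts to the two shape parameters: α = 0.5+2 = 2.5, β = 0.5+11 = 11.5.
Posterior mean = α/(α+β) = 2.5/14 = 0.179.

Posterior mean ≈ 0.179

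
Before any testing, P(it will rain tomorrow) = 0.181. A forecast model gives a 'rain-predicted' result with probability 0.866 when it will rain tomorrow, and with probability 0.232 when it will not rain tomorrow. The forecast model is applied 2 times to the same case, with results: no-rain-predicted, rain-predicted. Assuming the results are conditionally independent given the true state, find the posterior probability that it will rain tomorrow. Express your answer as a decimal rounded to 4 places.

With H the event that it will rain tomorrow, the joint likelihood of the observed sequence is P(data|H) = 0.134·0.866 = 0.11604 and P(data|¬H) = 0.768·0.232 = 0.17818.
Bayes: P(H|data) = 0.181·0.11604 / (0.181·0.11604 + 0.819·0.17818) = 0.021004/0.16693 = 0.1258.

Posterior P(H) ≈ 0.1258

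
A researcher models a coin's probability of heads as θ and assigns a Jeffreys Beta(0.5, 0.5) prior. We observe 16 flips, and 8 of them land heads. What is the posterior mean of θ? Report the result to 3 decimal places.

Observing 8 successes and 8 failures updates Beta(0.5, 0.5) by adding the success and failure counts to the two shape parameters: α = 0.5+8 = 8.5, β = 0.5+8 = 8.5.
E[θ | data] = 8.5/(8.5+8.5) = 0.500.

Posterior mean ≈ 0.500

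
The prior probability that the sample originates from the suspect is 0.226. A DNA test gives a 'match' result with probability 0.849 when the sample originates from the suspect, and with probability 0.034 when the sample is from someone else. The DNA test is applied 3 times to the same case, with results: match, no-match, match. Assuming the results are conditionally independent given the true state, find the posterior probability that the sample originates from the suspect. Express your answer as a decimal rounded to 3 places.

With H the event that the sample originates from the suspect, the joint likelihood of the observed sequence is P(data|H) = 0.849·0.151·0.849 = 0.10884 and P(data|¬H) = 0.034·0.966·0.034 = 0.0011167.
Bayes: P(H|data) = 0.226·0.10884 / (0.226·0.10884 + 0.774·0.0011167) = 0.024598/0.025462 = 0.9661.

Posterior P(H) ≈ 0.966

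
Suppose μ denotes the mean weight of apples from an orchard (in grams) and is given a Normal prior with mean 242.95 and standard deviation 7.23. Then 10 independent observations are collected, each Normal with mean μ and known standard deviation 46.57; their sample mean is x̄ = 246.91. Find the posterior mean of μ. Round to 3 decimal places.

Posterior mean ≈ 243.719

With known σ, the Normal prior is conjugate. Weight on the data is w = (n/σ²)/(n/σ² + 1/τ₀²) = 0.00461092/(0.00461092+0.0191304) = 0.19422.
Posterior mean = w·x̄ + (1−w)·μ₀ = 0.19422·246.91 + 0.80578·242.95 = 243.719.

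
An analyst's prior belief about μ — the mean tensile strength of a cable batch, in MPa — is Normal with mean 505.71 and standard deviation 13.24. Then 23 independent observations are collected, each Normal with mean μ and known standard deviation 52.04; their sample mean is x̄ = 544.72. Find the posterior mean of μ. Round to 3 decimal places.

Posterior mean ≈ 529.046

Prior precision 1/τ₀² = 1/13.24² = 0.00570458; data precision n/σ² = 23/52.04² = 0.00849285.
Posterior precision = 0.00570458 + 0.00849285 = 0.0141974.
Posterior mean = (0.00570458·505.71 + 0.00849285·544.72) / 0.0141974 = 529.046.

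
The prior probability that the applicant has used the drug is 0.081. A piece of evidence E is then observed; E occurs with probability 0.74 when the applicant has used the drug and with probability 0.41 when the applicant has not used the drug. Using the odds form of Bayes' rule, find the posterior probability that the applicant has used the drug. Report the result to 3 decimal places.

Posterior probability ≈ 0.137

Prior odds = 0.081/(1−0.081) = 0.088139. In log-odds, ln(0.088139) = -2.4288.
Add log likelihood ratio: ln(1.8049) = 0.59049.
Posterior log-odds = -1.8383, so posterior odds = exp(-1.8383) = 0.15908. Converting, P(H|E) = 0.15908/1.1591 = 0.137.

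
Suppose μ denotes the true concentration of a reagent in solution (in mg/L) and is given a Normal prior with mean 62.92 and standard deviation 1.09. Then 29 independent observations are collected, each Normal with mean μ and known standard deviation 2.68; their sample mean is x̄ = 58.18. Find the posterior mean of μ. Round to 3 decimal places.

Posterior mean ≈ 58.998

With known σ, the Normal prior is conjugate. Weight on the data is w = (n/σ²)/(n/σ² + 1/τ₀²) = 4.03765/(4.03765+0.841680) = 0.82750.
Posterior mean = w·x̄ + (1−w)·μ₀ = 0.82750·58.18 + 0.17250·62.92 = 58.998.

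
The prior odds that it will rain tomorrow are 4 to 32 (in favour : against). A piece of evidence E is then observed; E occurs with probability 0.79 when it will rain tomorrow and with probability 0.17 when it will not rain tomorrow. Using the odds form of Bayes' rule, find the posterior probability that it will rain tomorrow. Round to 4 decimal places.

Prior odds = 4/32 = 0.12500. In log-odds, ln(0.12500) = -2.0794.
Add log likelihood ratio: ln(4.6471) = 1.5362.
Posterior log-odds = -0.54321, so posterior odds = exp(-0.54321) = 0.58088. Converting, P(H|E) = 0.58088/1.5809 = 0.3674.

Posterior probability ≈ 0.3674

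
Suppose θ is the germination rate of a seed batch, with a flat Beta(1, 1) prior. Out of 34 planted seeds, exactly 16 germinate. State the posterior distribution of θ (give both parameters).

The binomial likelihood is conjugate to the Beta prior: with 16 successes and 18 failures, the posterior is Beta(1+16, 1+18) = Beta(17, 19).

Posterior: Beta(17, 19)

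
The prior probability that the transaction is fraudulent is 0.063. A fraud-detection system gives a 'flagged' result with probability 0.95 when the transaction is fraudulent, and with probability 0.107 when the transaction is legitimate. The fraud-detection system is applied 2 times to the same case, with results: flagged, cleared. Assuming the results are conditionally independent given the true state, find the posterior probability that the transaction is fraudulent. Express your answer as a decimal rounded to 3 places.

Posterior P(H) ≈ 0.032

Let H be the event that the transaction is fraudulent; start with P(H) = 0.063. P('flagged'|H) = 0.95, P('flagged'|¬H) = 0.107.
Update on result 1 ('flagged'): P(H) ← 0.95·0.0630 / (0.95·0.0630 + 0.107·0.9370) = 0.059850/0.16011 = 0.3738.
Update on result 2 ('cleared'): P(H) ← 0.05·0.3738 / (0.05·0.3738 + 0.893·0.6262) = 0.018690/0.57788 = 0.0323.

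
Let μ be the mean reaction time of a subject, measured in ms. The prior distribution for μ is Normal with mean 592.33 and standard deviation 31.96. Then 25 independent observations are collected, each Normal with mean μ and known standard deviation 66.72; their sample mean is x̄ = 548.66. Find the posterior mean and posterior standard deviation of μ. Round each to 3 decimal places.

Prior precision 1/τ₀² = 1/31.96² = 0.00097901; data precision n/σ² = 25/66.72² = 0.00561601.
Posterior precision = 0.00097901 + 0.00561601 = 0.00659502, giving posterior SD = 1/√0.00659502 = 12.314.
Posterior mean = (0.00097901·592.33 + 0.00561601·548.66) / 0.00659502 = 555.143.

Posterior mean ≈ 555.143; posterior SD ≈ 12.314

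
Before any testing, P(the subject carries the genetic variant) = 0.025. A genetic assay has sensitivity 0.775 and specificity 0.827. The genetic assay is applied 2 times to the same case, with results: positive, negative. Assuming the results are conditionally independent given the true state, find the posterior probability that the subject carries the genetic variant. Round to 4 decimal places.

With H the event that the subject carries the genetic variant, the joint likelihood of the observed sequence is P(data|H) = 0.775·0.225 = 0.17438 and P(data|¬H) = 0.173·0.827 = 0.14307.
Bayes: P(H|data) = 0.025·0.17438 / (0.025·0.17438 + 0.975·0.14307) = 0.0043594/0.14385 = 0.0303.

Posterior P(H) ≈ 0.0303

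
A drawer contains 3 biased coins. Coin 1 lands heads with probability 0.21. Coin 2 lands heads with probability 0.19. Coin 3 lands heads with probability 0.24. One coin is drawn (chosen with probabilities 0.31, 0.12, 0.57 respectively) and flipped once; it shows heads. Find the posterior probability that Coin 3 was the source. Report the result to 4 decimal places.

P(heads|C1) = 0.21; P(heads|C2) = 0.19; P(heads|C3) = 0.24.
Prior × likelihood for each source: 0.31·0.21=0.06510, 0.12·0.19=0.02280, 0.57·0.24=0.1368. Summing gives P(heads) = 0.22470.
P(Coin 3 | heads) = 0.1368 / 0.22470 = 0.6088.

Posterior probability ≈ 0.6088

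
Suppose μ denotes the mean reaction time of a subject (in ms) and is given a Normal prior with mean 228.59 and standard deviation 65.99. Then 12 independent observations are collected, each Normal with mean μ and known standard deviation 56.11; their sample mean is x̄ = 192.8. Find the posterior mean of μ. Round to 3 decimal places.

Prior precision 1/τ₀² = 1/65.99² = 0.00022964; data precision n/σ² = 12/56.11² = 0.00381154.
Posterior precision = 0.00022964 + 0.00381154 = 0.00404118.
Posterior mean = (0.00022964·228.59 + 0.00381154·192.8) / 0.00404118 = 194.834.

Posterior mean ≈ 194.834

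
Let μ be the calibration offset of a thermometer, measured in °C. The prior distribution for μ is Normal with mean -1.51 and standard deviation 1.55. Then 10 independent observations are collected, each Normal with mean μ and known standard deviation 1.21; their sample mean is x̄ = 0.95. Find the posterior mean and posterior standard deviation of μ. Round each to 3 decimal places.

Posterior mean ≈ 0.809; posterior SD ≈ 0.371

With known σ, the Normal prior is conjugate. Weight on the data is w = (n/σ²)/(n/σ² + 1/τ₀²) = 6.83013/(6.83013+0.416233) = 0.94256.
Posterior mean = w·x̄ + (1−w)·μ₀ = 0.94256·0.95 + 0.057440·-1.51 = 0.809. Posterior variance = 1/(6.83013+0.416233) = 0.138000, so SD = 0.371.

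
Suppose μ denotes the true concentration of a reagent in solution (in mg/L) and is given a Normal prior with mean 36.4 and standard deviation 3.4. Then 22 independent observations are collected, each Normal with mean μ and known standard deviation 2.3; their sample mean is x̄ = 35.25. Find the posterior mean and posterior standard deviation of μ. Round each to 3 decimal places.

Posterior mean ≈ 35.273; posterior SD ≈ 0.485

Prior precision 1/τ₀² = 1/3.4² = 0.0865052; data precision n/σ² = 22/2.3² = 4.15879.
Posterior precision = 0.0865052 + 4.15879 = 4.24530, giving posterior SD = 1/√4.24530 = 0.485.
Posterior mean = (0.0865052·36.4 + 4.15879·35.25) / 4.24530 = 35.273.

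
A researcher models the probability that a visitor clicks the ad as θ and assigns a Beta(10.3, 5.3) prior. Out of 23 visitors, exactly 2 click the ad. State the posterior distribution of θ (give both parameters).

Posterior: Beta(12.3, 26.3)

Observing 2 successes and 21 failures updates Beta(10.3, 5.3) by adding the success and failure counts to the two shape parameters: α = 10.3+2 = 12.3, β = 5.3+21 = 26.3.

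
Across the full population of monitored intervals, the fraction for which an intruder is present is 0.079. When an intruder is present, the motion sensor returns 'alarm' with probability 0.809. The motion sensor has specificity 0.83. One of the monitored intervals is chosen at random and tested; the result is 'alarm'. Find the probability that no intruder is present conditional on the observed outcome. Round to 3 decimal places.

Let H be the event that an intruder is present. P(H) = 0.079, so P(¬H) = 0.921. With E the 'alarm' result, P(E|H) = 0.809 and P(E|¬H) = 0.17.
P(E) = 0.809·0.079 + 0.17·0.921 = 0.063911 + 0.15657 = 0.22048.
By Bayes' theorem, P(H|E) = 0.063911 / 0.22048 = 0.290. Hence P(¬H|E) = 1 − 0.290 = 0.710.

P(¬H | E) ≈ 0.710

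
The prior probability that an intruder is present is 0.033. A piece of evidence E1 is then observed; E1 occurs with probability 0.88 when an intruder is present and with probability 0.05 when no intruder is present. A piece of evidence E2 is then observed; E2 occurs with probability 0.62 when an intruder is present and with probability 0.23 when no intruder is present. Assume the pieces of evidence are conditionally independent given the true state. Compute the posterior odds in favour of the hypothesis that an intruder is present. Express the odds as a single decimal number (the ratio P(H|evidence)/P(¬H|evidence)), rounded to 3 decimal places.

Prior odds = 0.033/(1−0.033) = 0.034126.
Likelihood ratio for E1 = 0.88/0.05 = 17.600.
Likelihood ratio for E2 = 0.62/0.23 = 2.6957.
Posterior odds = prior odds × LR₁ × LR₂ = 1.6191.

Posterior odds ≈ 1.619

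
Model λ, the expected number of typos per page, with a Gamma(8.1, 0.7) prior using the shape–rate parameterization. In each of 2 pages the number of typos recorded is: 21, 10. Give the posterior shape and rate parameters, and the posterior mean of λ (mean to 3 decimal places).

The Poisson likelihood adds the total count to the shape and the number of exposure periods to the rate. Here ∑xᵢ = 31 and n = 2, so shape 8.1→39.1 and rate 0.7→2.7.
Posterior mean = shape/rate = 39.1/2.7 = 14.481.

Posterior: Gamma(shape=39.1, rate=2.7); mean ≈ 14.481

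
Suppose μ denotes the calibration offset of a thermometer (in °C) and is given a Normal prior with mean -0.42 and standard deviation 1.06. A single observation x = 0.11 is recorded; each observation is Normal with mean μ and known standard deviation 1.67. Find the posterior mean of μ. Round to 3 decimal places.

Posterior mean ≈ -0.268

Prior precision 1/τ₀² = 1/1.06² = 0.889996; data precision n/σ² = 1/1.67² = 0.358564.
Posterior precision = 0.889996 + 0.358564 = 1.24856.
Posterior mean = (0.889996·-0.42 + 0.358564·0.11) / 1.24856 = -0.268.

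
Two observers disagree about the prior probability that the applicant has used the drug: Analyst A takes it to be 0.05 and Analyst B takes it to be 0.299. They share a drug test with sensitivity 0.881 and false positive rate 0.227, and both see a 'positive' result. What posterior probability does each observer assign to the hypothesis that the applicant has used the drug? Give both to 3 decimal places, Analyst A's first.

Analyst A: 0.170; Analyst B: 0.623

P('+'|H) = 0.881, P('+'|¬H) = 0.227.
Analyst A: numerator 0.881·0.05 = 0.044050; evidence = 0.044050+0.227·0.95 = 0.25970; posterior = 0.170.
Analyst B: numerator 0.881·0.299 = 0.26342; evidence = 0.26342+0.227·0.701 = 0.42255; posterior = 0.623.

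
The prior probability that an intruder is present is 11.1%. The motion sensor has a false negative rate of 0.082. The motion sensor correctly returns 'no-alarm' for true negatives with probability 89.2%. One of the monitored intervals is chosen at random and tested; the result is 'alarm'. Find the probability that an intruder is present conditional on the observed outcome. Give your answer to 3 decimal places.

Let H be the event that an intruder is present. P(H) = 0.111, so P(¬H) = 0.889. With E the 'alarm' result, P(E|H) = 0.918 and P(E|¬H) = 0.108.
P(E) = 0.918·0.111 + 0.108·0.889 = 0.10190 + 0.096012 = 0.19791.
By Bayes' theorem, P(H|E) = 0.10190 / 0.19791 = 0.515.

P(H | E) ≈ 0.515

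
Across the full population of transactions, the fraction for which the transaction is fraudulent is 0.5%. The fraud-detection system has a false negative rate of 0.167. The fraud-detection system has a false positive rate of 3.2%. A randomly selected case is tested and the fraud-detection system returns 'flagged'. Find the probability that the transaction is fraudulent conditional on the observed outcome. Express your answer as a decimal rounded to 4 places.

P(H | E) ≈ 0.1157

Let H be the event that the transaction is fraudulent. P(H) = 0.005, so P(¬H) = 0.995. With E the 'flagged' result, P(E|H) = 0.833 and P(E|¬H) = 0.032.
P(E) = 0.833·0.005 + 0.032·0.995 = 0.0041650 + 0.031840 = 0.036005.
By Bayes' theorem, P(H|E) = 0.0041650 / 0.036005 = 0.1157.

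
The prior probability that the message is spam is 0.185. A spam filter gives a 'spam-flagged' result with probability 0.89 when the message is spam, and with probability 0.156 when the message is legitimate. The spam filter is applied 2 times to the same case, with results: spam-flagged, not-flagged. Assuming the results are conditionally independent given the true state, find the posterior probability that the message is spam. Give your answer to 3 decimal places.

Let H be the event that the message is spam; start with P(H) = 0.185. P('spam-flagged'|H) = 0.89, P('spam-flagged'|¬H) = 0.156.
Update on result 1 ('spam-flagged'): P(H) ← 0.89·0.1850 / (0.89·0.1850 + 0.156·0.8150) = 0.16465/0.29179 = 0.5643.
Update on result 2 ('not-flagged'): P(H) ← 0.11·0.5643 / (0.11·0.5643 + 0.844·0.4357) = 0.062070/0.42982 = 0.1444.

Posterior P(H) ≈ 0.144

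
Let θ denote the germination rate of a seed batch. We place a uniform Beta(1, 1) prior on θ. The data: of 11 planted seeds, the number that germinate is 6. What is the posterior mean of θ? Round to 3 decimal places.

Observing 6 successes and 5 failures updates Beta(1, 1) by adding the success and failure counts to the two shape parameters: α = 1+6 = 7, β = 1+5 = 6.
E[θ | data] = 7/(7+6) = 0.538.

Posterior mean ≈ 0.538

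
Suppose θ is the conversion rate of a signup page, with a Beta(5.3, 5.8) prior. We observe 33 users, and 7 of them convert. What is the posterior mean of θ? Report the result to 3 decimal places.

The binomial likelihood is conjugate to the Beta prior: with 7 successes and 26 failures, the posterior is Beta(5.3+7, 5.8+26) = Beta(12.3, 31.8).
E[θ | data] = 12.3/(12.3+31.8) = 0.279.

Posterior mean ≈ 0.279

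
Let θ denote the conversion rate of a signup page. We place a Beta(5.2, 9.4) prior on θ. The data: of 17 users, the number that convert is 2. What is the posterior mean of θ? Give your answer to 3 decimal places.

The binomial likelihood is conjugate to the Beta prior: with 2 successes and 15 failures, the posterior is Beta(5.2+2, 9.4+15) = Beta(7.2, 24.4).
Posterior mean = α/(α+β) = 7.2/31.6 = 0.228.

Posterior mean ≈ 0.228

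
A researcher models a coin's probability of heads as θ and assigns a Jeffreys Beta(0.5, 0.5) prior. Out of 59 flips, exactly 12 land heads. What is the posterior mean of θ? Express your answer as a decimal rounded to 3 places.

Posterior mean ≈ 0.208

Observing 12 successes and 47 failures updates Beta(0.5, 0.5) by adding the success and failure counts to the two shape parameters: α = 0.5+12 = 12.5, β = 0.5+47 = 47.5.
Posterior mean = α/(α+β) = 12.5/60 = 0.208.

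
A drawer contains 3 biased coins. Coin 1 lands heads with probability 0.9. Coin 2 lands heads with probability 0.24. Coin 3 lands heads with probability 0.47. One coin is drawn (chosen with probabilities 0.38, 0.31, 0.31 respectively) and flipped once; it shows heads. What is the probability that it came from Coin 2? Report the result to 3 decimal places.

P(heads|C1) = 0.9; P(heads|C2) = 0.24; P(heads|C3) = 0.47.
Prior × likelihood for each source: 0.38·0.9=0.3420, 0.31·0.24=0.07440, 0.31·0.47=0.1457. Summing gives P(heads) = 0.56210.
P(Coin 2 | heads) = 0.07440 / 0.56210 = 0.132.

Posterior probability ≈ 0.132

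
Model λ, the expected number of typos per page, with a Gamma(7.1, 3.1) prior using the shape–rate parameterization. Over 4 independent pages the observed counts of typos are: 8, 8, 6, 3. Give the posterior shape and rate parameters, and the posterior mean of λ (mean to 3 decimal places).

Total count ∑xᵢ = 25 over n = 4 pages.
Gamma is conjugate to the Poisson likelihood: posterior is Gamma(shape = 7.1+25 = 32.1, rate = 3.1+4 = 7.1).
Posterior mean = shape/rate = 32.1/7.1 = 4.521.

Posterior: Gamma(shape=32.1, rate=7.1); mean ≈ 4.521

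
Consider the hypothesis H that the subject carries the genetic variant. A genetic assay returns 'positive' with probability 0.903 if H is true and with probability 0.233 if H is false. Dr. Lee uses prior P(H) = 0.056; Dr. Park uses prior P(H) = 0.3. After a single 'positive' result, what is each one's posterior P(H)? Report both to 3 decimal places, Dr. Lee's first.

The likelihood ratio for a 'positive' result is 0.903/0.233 = 3.8755.
Dr. Lee: prior odds 0.056/0.944 = 0.059322; posterior odds 0.22990; posterior probability 0.187.
Dr. Park: prior odds 0.3/0.7 = 0.42857; posterior odds 1.6609; posterior probability 0.624.

Dr. Lee: 0.187; Dr. Park: 0.624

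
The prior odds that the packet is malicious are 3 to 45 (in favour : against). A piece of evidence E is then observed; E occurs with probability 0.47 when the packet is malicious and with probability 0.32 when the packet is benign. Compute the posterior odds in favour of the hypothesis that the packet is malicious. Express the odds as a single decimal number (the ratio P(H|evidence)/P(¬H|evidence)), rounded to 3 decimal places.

Posterior odds ≈ 0.098

Prior odds = 3/45 = 0.066667.
Likelihood ratio for E = 0.47/0.32 = 1.4687.
Posterior odds = prior odds × LR = 0.097917.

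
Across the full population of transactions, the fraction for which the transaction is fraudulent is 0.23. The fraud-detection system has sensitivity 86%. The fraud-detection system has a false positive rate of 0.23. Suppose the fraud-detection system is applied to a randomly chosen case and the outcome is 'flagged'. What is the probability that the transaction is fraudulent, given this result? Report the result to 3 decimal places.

P(H | E) ≈ 0.528

Write H for 'the transaction is fraudulent'. Prior odds H:¬H = 0.23/0.77 = 0.29870. For the 'flagged' outcome, the likelihood ratio is 0.86/0.23 = 3.7391.
Posterior odds = 0.29870 × 3.7391 = 1.1169, so P(H|E) = 1.1169/(1+1.1169) = 0.528.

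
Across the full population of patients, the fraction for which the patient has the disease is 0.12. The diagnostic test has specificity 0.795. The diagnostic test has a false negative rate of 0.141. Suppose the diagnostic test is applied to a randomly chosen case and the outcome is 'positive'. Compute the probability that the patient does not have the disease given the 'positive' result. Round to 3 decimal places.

Write H for 'the patient has the disease'. Prior odds H:¬H = 0.12/0.88 = 0.13636. For the 'positive' outcome, the likelihood ratio is 0.859/0.205 = 4.1902.
Posterior odds = 0.13636 × 4.1902 = 0.57140, so P(H|E) = 0.57140/(1+0.57140) = 0.364. Then P(¬H|E) = 1 − 0.364 = 0.636.

P(¬H | E) ≈ 0.636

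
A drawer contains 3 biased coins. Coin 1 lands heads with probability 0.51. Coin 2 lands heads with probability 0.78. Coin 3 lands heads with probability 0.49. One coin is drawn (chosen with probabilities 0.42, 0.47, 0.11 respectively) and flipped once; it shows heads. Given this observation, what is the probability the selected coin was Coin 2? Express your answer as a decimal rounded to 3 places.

Posterior probability ≈ 0.578

Tabulate prior·likelihood by source: [1] prior 0.42, lik 0.51, product 0.2142; [2] prior 0.47, lik 0.78, product 0.3666; [3] prior 0.11, lik 0.49, product 0.05390.
Normalizing constant = 0.63470; the posterior for Coin 2 is its product over the sum, 0.3666/0.63470 = 0.578.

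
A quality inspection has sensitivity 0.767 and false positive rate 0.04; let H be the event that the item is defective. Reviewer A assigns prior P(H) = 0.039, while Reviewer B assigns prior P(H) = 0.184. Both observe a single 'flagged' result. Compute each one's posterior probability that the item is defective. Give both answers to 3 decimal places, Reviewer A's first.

P('+'|H) = 0.767, P('+'|¬H) = 0.04.
Reviewer A: numerator 0.767·0.039 = 0.029913; evidence = 0.029913+0.04·0.961 = 0.068353; posterior = 0.438.
Reviewer B: numerator 0.767·0.184 = 0.14113; evidence = 0.14113+0.04·0.816 = 0.17377; posterior = 0.812.

Reviewer A: 0.438; Reviewer B: 0.812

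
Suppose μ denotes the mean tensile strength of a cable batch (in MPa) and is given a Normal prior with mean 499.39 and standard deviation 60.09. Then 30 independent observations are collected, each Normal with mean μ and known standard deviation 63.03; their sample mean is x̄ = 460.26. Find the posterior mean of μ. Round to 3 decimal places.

Prior precision 1/τ₀² = 1/60.09² = 0.00027695; data precision n/σ² = 30/63.03² = 0.00755139.
Posterior precision = 0.00027695 + 0.00755139 = 0.00782833.
Posterior mean = (0.00027695·499.39 + 0.00755139·460.26) / 0.00782833 = 461.644.

Posterior mean ≈ 461.644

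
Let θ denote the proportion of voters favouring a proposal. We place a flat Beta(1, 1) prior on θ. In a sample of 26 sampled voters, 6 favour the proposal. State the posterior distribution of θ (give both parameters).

Posterior: Beta(7, 21)

The binomial likelihood is conjugate to the Beta prior: with 6 successes and 20 failures, the posterior is Beta(1+6, 1+20) = Beta(7, 21).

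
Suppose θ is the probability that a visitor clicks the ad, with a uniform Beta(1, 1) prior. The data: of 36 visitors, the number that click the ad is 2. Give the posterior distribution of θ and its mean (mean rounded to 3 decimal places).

Observing 2 successes and 34 failures updates Beta(1, 1) by adding the success and failure counts to the two shape parameters: α = 1+2 = 3, β = 1+34 = 35.
E[θ | data] = 3/(3+35) = 0.079.

Posterior: Beta(3, 35); mean ≈ 0.079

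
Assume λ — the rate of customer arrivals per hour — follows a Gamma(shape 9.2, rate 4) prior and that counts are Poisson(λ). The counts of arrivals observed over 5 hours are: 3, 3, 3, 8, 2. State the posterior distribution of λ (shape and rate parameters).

Posterior: Gamma(shape=28.2, rate=9)

The Poisson likelihood adds the total count to the shape and the number of exposure periods to the rate. Here ∑xᵢ = 19 and n = 5, so shape 9.2→28.2 and rate 4→9.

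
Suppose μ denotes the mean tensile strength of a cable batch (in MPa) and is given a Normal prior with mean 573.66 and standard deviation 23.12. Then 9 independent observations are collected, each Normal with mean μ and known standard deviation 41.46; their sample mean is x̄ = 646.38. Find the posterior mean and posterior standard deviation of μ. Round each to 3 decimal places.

Prior precision 1/τ₀² = 1/23.12² = 0.00187079; data precision n/σ² = 9/41.46² = 0.00523581.
Posterior precision = 0.00187079 + 0.00523581 = 0.00710660, giving posterior SD = 1/√0.00710660 = 11.862.
Posterior mean = (0.00187079·573.66 + 0.00523581·646.38) / 0.00710660 = 627.237.

Posterior mean ≈ 627.237; posterior SD ≈ 11.862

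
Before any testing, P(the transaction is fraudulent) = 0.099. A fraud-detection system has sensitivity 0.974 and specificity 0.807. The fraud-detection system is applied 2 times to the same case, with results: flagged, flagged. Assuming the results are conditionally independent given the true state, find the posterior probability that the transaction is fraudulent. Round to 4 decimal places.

Posterior P(H) ≈ 0.7367

With H the event that the transaction is fraudulent, the joint likelihood of the observed sequence is P(data|H) = 0.974·0.974 = 0.94868 and P(data|¬H) = 0.193·0.193 = 0.037249.
Bayes: P(H|data) = 0.099·0.94868 / (0.099·0.94868 + 0.901·0.037249) = 0.093919/0.12748 = 0.7367.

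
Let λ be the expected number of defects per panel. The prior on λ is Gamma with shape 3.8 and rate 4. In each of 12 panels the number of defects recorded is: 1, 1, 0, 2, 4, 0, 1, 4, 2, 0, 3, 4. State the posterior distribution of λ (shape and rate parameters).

Total count ∑xᵢ = 22 over n = 12 panels.
Gamma is conjugate to the Poisson likelihood: posterior is Gamma(shape = 3.8+22 = 25.8, rate = 4+12 = 16).

Posterior: Gamma(shape=25.8, rate=16)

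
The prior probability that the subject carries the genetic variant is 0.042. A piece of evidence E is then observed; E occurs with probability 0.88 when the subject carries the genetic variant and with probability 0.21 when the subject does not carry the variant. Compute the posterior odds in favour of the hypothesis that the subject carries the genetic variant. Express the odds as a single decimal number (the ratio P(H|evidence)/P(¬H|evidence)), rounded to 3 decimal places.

Posterior odds ≈ 0.184

Prior odds = 0.042/(1−0.042) = 0.043841.
Likelihood ratio for E = 0.88/0.21 = 4.1905.
Posterior odds = prior odds × LR = 0.18372.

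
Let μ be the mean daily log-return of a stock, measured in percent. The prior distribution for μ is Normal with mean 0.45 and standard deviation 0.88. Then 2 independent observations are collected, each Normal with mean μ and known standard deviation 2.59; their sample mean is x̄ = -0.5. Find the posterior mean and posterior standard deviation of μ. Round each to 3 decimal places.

Posterior mean ≈ 0.272; posterior SD ≈ 0.793

Prior precision 1/τ₀² = 1/0.88² = 1.29132; data precision n/σ² = 2/2.59² = 0.298147.
Posterior precision = 1.29132 + 0.298147 = 1.58947, giving posterior SD = 1/√1.58947 = 0.793.
Posterior mean = (1.29132·0.45 + 0.298147·-0.5) / 1.58947 = 0.272.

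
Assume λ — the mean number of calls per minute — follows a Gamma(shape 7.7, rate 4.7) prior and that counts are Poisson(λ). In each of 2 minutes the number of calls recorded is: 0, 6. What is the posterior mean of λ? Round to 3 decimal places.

Total count ∑xᵢ = 6 over n = 2 minutes.
Gamma is conjugate to the Poisson likelihood: posterior is Gamma(shape = 7.7+6 = 13.7, rate = 4.7+2 = 6.7).
Posterior mean = shape/rate = 13.7/6.7 = 2.045.

Posterior mean ≈ 2.045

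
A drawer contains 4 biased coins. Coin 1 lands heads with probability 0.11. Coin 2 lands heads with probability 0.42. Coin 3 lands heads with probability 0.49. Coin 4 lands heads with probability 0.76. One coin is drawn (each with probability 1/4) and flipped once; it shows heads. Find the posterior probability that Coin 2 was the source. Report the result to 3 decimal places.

Tabulate prior·likelihood by source: [1] prior 0.25, lik 0.11, product 0.02750; [2] prior 0.25, lik 0.42, product 0.1050; [3] prior 0.25, lik 0.49, product 0.1225; [4] prior 0.25, lik 0.76, product 0.1900.
Normalizing constant = 0.44500; the posterior for Coin 2 is its product over the sum, 0.1050/0.44500 = 0.236.

Posterior probability ≈ 0.236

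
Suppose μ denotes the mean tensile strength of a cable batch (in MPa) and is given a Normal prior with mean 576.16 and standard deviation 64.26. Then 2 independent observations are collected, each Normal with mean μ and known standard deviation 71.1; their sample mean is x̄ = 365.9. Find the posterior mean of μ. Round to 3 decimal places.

Posterior mean ≈ 445.734

Prior precision 1/τ₀² = 1/64.26² = 0.00024217; data precision n/σ² = 2/71.1² = 0.00039563.
Posterior precision = 0.00024217 + 0.00039563 = 0.00063780.
Posterior mean = (0.00024217·576.16 + 0.00039563·365.9) / 0.00063780 = 445.734.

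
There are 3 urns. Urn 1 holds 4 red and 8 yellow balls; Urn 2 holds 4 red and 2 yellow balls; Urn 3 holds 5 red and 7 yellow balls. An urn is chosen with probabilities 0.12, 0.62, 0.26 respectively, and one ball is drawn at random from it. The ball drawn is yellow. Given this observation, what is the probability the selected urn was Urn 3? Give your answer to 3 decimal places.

Tabulate prior·likelihood by source: [1] prior 0.12, lik 0.6667, product 0.08000; [2] prior 0.62, lik 0.3333, product 0.2067; [3] prior 0.26, lik 0.5833, product 0.1517.
Normalizing constant = 0.43833; the posterior for Urn 3 is its product over the sum, 0.1517/0.43833 = 0.346.

Posterior probability ≈ 0.346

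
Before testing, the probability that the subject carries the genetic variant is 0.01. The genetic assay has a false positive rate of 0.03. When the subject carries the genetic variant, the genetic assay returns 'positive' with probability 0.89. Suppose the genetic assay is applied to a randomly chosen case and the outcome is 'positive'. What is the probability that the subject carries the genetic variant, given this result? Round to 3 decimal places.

P(H | E) ≈ 0.231

Write H for 'the subject carries the genetic variant'. Prior odds H:¬H = 0.01/0.99 = 0.010101. For the 'positive' outcome, the likelihood ratio is 0.89/0.03 = 29.667.
Posterior odds = 0.010101 × 29.667 = 0.29966, so P(H|E) = 0.29966/(1+0.29966) = 0.231.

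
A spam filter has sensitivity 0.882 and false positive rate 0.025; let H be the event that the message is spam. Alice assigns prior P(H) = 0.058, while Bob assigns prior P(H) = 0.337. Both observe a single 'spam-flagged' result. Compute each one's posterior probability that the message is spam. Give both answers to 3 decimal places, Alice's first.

Alice: 0.685; Bob: 0.947

The likelihood ratio for a 'spam-flagged' result is 0.882/0.025 = 35.280.
Alice: prior odds 0.058/0.942 = 0.061571; posterior odds 2.1722; posterior probability 0.685.
Bob: prior odds 0.337/0.663 = 0.50830; posterior odds 17.933; posterior probability 0.947.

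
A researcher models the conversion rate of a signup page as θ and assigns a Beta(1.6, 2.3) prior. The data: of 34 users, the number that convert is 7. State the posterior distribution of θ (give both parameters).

The binomial likelihood is conjugate to the Beta prior: with 7 successes and 27 failures, the posterior is Beta(1.6+7, 2.3+27) = Beta(8.6, 29.3).

Posterior: Beta(8.6, 29.3)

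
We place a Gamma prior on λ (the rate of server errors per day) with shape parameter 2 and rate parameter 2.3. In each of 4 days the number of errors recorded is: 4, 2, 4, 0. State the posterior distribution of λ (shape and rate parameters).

Posterior: Gamma(shape=12, rate=6.3)

The Poisson likelihood adds the total count to the shape and the number of exposure periods to the rate. Here ∑xᵢ = 10 and n = 4, so shape 2→12 and rate 2.3→6.3.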